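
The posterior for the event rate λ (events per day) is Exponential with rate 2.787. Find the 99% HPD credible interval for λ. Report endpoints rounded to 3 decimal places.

[0.000, 1.652]

The exponential density is strictly decreasing on [0, ∞), so the HPD interval is anchored at 0: [0, q] with P(λ ≤ q) = 0.99.
q = −ln(1 − 0.99) / 2.787 = 4.6052 / 2.787 = 1.652.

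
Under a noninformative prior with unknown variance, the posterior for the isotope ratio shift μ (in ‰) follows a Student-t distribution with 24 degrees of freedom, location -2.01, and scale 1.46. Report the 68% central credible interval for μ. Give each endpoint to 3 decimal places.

The t_24 distribution is symmetric; the 68% interval is -2.01 ± t·1.46 with t_{0.84,24} = 1.015.
Half-width: 1.015 × 1.46 = 1.483.
-2.01 − 1.483 = -3.493; -2.01 + 1.483 = -0.527.

[-3.493, -0.527]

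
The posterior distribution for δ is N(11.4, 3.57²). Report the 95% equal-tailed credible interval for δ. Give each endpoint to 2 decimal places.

[4.40, 18.40]

The posterior is symmetric, so the 95% equal-tailed interval is δ = 11.4 ± z·3.57 with z = 1.960.
Half-width: 1.960 × 3.57 = 7.00.
11.4 − 7.00 = 4.40; 11.4 + 7.00 = 18.40.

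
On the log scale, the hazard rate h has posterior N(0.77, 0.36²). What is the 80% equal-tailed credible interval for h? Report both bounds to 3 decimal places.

[1.362, 3.426]

On the log scale the 80% interval is 0.77 ± 1.282 × 0.36 = [0.3086, 1.2314].
Exponentiate: [e^0.3086, e^1.2314] = [1.362, 3.426].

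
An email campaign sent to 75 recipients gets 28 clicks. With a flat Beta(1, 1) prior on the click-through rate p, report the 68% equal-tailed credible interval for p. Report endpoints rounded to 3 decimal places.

Posterior: Beta(1+28, 1+47) = Beta(29, 48).
Equal-tailed 68% interval: the 0.16 and 0.84 quantiles of Beta(29, 48).
Posterior mean ≈ 0.377, SD ≈ 0.055; a Normal approximation gives roughly [0.322, 0.431].
Exact: F⁻¹(0.16) = 0.322; F⁻¹(0.84) = 0.432.

[0.322, 0.432]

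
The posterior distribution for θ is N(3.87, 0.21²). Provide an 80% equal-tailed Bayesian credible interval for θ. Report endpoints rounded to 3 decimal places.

[3.601, 4.139]

The posterior is symmetric, so the 80% equal-tailed interval is θ = 3.87 ± z·0.21 with z = 1.282.
Half-width: 1.282 × 0.21 = 0.269.
3.87 − 0.269 = 3.601; 3.87 + 0.269 = 4.139.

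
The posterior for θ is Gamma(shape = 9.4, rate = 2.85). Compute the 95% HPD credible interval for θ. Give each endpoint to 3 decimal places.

[1.364, 5.442]

The posterior is unimodal and skewed, so the HPD interval has equal density at both endpoints and is the shortest 95% interval.
Solving f(1.364) = f(5.442) with F(5.442) − F(1.364) = 0.95 gives [1.364, 5.442].
For comparison, the equal-tailed interval is [1.539, 5.717]; the HPD is narrower and shifted toward the mode.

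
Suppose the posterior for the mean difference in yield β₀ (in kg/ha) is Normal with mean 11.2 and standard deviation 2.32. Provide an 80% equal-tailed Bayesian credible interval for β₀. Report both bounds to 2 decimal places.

The posterior is symmetric, so the 80% equal-tailed interval is β₀ = 11.2 ± z·2.32 with z = 1.282.
Half-width: 1.282 × 2.32 = 2.97.
11.2 − 2.97 = 8.23; 11.2 + 2.97 = 14.17.

[8.23, 14.17]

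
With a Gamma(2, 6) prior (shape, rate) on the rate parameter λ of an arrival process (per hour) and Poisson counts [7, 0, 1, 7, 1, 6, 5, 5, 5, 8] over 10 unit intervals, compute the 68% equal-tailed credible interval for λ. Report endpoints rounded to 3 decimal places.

Posterior: Gamma(2+45, 6+10) = Gamma(47, 16) (shape, rate).
Equal-tailed 68% interval: Gamma(47, 16) quantiles at 0.16 and 0.84.
Posterior mean ≈ 2.938, SD ≈ 0.428; a Normal approximation gives roughly [2.511, 3.364].
Exact: lower = 2.513; upper = 3.362.

[2.513, 3.362]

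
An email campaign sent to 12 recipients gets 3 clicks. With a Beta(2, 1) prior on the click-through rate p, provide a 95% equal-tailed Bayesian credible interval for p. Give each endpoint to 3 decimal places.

Posterior: Beta(2+3, 1+9) = Beta(5, 10).
Equal-tailed 95% interval: the 0.025 and 0.975 quantiles of Beta(5, 10).
Posterior mean ≈ 0.333, SD ≈ 0.118; a Normal approximation gives roughly [0.102, 0.564].
Exact: F⁻¹(0.025) = 0.128; F⁻¹(0.975) = 0.581.

[0.128, 0.581]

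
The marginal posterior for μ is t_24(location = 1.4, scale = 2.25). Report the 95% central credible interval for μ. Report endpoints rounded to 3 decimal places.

The t_24 distribution is symmetric; the 95% interval is 1.4 ± t·2.25 with t_{0.975,24} = 2.064.
Half-width: 2.064 × 2.25 = 4.644.
1.4 − 4.644 = -3.244; 1.4 + 4.644 = 6.044.

[-3.244, 6.044]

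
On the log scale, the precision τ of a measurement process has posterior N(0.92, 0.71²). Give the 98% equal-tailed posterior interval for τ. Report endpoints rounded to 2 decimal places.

[0.48, 13.09]

On the log scale the 98% interval is 0.92 ± 2.326 × 0.71 = [-0.7317, 2.5717].
Exponentiate: [e^-0.7317, e^2.5717] = [0.48, 13.09].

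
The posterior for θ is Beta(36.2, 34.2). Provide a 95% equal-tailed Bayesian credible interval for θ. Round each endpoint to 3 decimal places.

[0.398, 0.629]

Posterior: Beta(36.2, 34.2).
Equal-tailed 95% interval: the 0.025 and 0.975 quantiles of Beta(36.2, 34.2).
Posterior mean ≈ 0.514, SD ≈ 0.059; a Normal approximation gives roughly [0.398, 0.630].
Exact: F⁻¹(0.025) = 0.398; F⁻¹(0.975) = 0.629.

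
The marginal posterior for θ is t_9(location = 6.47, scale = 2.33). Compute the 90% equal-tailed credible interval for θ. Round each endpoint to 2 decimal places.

[2.20, 10.74]

The t_9 distribution is symmetric; the 90% interval is 6.47 ± t·2.33 with t_{0.95,9} = 1.833.
Half-width: 1.833 × 2.33 = 4.27.
6.47 − 4.27 = 2.20; 6.47 + 4.27 = 10.74.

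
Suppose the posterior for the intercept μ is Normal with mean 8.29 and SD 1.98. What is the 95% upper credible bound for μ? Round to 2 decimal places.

11.55

Need U with P(μ ≤ U) = 0.95: U = 8.29 + z_{0.05}·1.98.
z = 1.645; U = 8.29 + 1.645 × 1.98 = 11.55.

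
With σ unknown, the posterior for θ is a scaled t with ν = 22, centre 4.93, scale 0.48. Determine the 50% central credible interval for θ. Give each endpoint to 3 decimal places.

[4.601, 5.259]

The t_22 distribution is symmetric; the 50% interval is 4.93 ± t·0.48 with t_{0.75,22} = 0.686.
Half-width: 0.686 × 0.48 = 0.329.
4.93 − 0.329 = 4.601; 4.93 + 0.329 = 5.259.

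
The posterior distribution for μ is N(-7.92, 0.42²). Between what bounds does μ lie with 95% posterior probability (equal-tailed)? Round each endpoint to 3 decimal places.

The posterior is symmetric, so the 95% equal-tailed interval is μ = -7.92 ± z·0.42 with z = 1.960.
Half-width: 1.960 × 0.42 = 0.823.
-7.92 − 0.823 = -8.743; -7.92 + 0.823 = -7.097.

[-8.743, -7.097]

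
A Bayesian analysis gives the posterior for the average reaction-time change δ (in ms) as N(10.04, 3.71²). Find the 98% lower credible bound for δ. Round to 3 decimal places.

Need L with P(δ ≥ L) = 0.98: L = 10.04 − z_{0.02}·3.71.
z = 2.054; L = 10.04 − 2.054 × 3.71 = 2.421.

2.421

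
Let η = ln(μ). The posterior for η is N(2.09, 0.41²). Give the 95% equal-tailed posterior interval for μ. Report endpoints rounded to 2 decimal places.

On the log scale the 95% interval is 2.09 ± 1.960 × 0.41 = [1.2864, 2.8936].
Exponentiate: [e^1.2864, e^2.8936] = [3.62, 18.06].

[3.62, 18.06]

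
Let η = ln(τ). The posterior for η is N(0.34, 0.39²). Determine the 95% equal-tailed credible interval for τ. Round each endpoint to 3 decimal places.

[0.654, 3.017]

On the log scale the 95% interval is 0.34 ± 1.960 × 0.39 = [-0.4244, 1.1044].
Exponentiate: [e^-0.4244, e^1.1044] = [0.654, 3.017].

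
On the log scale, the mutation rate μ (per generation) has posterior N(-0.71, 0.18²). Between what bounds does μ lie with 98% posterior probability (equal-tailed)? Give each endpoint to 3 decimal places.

On the log scale the 98% interval is -0.71 ± 2.326 × 0.18 = [-1.1287, -0.2913].
Exponentiate: [e^-1.1287, e^-0.2913] = [0.323, 0.747].

[0.323, 0.747]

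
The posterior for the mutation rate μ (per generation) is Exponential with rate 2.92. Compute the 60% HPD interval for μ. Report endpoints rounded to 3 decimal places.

[0.000, 0.314]

The exponential density is strictly decreasing on [0, ∞), so the HPD interval is anchored at 0: [0, q] with P(μ ≤ q) = 0.60.
q = −ln(1 − 0.60) / 2.92 = 0.9163 / 2.92 = 0.314.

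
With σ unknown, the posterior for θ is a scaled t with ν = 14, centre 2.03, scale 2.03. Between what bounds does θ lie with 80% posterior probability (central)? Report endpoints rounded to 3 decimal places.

[-0.700, 4.760]

The t_14 distribution is symmetric; the 80% interval is 2.03 ± t·2.03 with t_{0.9,14} = 1.345.
Half-width: 1.345 × 2.03 = 2.730.
2.03 − 2.730 = -0.700; 2.03 + 2.730 = 4.760.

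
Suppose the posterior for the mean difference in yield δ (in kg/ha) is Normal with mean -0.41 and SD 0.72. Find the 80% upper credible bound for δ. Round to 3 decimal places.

0.196

Need U with P(δ ≤ U) = 0.80: U = -0.41 + z_{0.2}·0.72.
z = 0.842; U = -0.41 + 0.842 × 0.72 = 0.196.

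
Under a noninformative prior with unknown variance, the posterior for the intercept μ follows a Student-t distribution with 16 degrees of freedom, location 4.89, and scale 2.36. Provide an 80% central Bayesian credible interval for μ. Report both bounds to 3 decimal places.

The t_16 distribution is symmetric; the 80% interval is 4.89 ± t·2.36 with t_{0.9,16} = 1.337.
Half-width: 1.337 × 2.36 = 3.155.
4.89 − 3.155 = 1.735; 4.89 + 3.155 = 8.045.

[1.735, 8.045]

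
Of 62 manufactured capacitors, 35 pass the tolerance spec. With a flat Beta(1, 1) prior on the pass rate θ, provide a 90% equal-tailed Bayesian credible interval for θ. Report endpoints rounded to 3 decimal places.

Posterior: Beta(1+35, 1+27) = Beta(36, 28).
Equal-tailed 90% interval: the 0.05 and 0.95 quantiles of Beta(36, 28).
Posterior mean ≈ 0.562, SD ≈ 0.062; a Normal approximation gives roughly [0.461, 0.664].
Exact: F⁻¹(0.05) = 0.460; F⁻¹(0.95) = 0.663.

[0.460, 0.663]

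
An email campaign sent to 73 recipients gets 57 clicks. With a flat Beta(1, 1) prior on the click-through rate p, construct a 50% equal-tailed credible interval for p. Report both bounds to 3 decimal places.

Posterior: Beta(1+57, 1+16) = Beta(58, 17).
Equal-tailed 50% interval: the 0.25 and 0.75 quantiles of Beta(58, 17).
Posterior mean ≈ 0.773, SD ≈ 0.048; a Normal approximation gives roughly [0.741, 0.806].
Exact: F⁻¹(0.25) = 0.742; F⁻¹(0.75) = 0.807.

[0.742, 0.807]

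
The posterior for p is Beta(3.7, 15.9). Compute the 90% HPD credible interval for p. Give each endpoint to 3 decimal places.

The posterior is unimodal and skewed, so the HPD interval has equal density at both endpoints and is the shortest 90% interval.
Solving f(0.050) = f(0.321) with F(0.321) − F(0.050) = 0.90 gives [0.050, 0.321].
For comparison, the equal-tailed interval is [0.067, 0.347]; the HPD is narrower and shifted toward the mode.

[0.050, 0.321]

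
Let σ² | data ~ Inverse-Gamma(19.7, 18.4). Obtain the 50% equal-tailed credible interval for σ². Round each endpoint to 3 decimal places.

[0.818, 1.112]

Inverse-Gamma(19.7, 18.4) quantiles: F⁻¹(0.25) and F⁻¹(0.75).
Equivalently, 1/σ² ~ Gamma(19.7, rate = 18.4); invert its 0.75 and 0.25 quantiles.
Posterior mean ≈ 0.984, SD ≈ 0.234; a Normal approximation gives roughly [0.826, 1.142].
Exact: lower = 0.818; upper = 1.112.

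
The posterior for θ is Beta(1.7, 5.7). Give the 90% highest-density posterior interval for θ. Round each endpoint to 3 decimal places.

The posterior is unimodal and skewed, so the HPD interval has equal density at both endpoints and is the shortest 90% interval.
Solving f(0.010) = f(0.441) with F(0.441) − F(0.010) = 0.90 gives [0.010, 0.441].
For comparison, the equal-tailed interval is [0.039, 0.506]; the HPD is narrower and shifted toward the mode.

[0.010, 0.441]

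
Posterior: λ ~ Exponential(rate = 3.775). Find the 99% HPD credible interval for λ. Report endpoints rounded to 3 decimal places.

[0.000, 1.220]

The exponential density is strictly decreasing on [0, ∞), so the HPD interval is anchored at 0: [0, q] with P(λ ≤ q) = 0.99.
q = −ln(1 − 0.99) / 3.775 = 4.6052 / 3.775 = 1.220.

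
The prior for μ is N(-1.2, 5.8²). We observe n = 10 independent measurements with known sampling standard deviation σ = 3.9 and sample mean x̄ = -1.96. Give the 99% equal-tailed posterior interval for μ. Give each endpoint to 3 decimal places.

[-5.034, 1.180]

Posterior precision = 1/5.8² + 10/3.9² = 0.0297 + 0.6575 = 0.6872, so posterior SD = 1.2063.
Posterior mean = (-1.2/5.8² + 10·-1.96/3.9²) / 0.6872 = -1.9271.
Interval: -1.9271 ± 2.576 × 1.2063 → [-5.034, 1.180].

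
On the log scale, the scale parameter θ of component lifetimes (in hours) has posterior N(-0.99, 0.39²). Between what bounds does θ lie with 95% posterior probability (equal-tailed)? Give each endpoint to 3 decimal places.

[0.173, 0.798]

On the log scale the 95% interval is -0.99 ± 1.960 × 0.39 = [-1.7544, -0.2256].
Exponentiate: [e^-1.7544, e^-0.2256] = [0.173, 0.798].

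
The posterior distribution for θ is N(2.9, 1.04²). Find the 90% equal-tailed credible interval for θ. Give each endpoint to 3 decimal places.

The posterior is symmetric, so the 90% equal-tailed interval is θ = 2.9 ± z·1.04 with z = 1.645.
Half-width: 1.645 × 1.04 = 1.711.
2.9 − 1.711 = 1.189; 2.9 + 1.711 = 4.611.

[1.189, 4.611]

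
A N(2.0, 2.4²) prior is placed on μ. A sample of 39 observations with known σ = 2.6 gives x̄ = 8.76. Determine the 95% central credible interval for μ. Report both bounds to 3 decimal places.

Posterior precision = 1/2.4² + 39/2.6² = 0.1736 + 5.7692 = 5.9428, so posterior SD = 0.4102.
Posterior mean = (2.0/2.4² + 39·8.76/2.6²) / 5.9428 = 8.5625.
Interval: 8.5625 ± 1.960 × 0.4102 → [7.759, 9.367].

[7.759, 9.367]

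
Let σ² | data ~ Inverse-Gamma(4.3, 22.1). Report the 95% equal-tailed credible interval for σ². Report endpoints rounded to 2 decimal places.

Inverse-Gamma(4.3, 22.1) quantiles: F⁻¹(0.025) and F⁻¹(0.975).
Equivalently, 1/σ² ~ Gamma(4.3, rate = 22.1); invert its 0.975 and 0.025 quantiles.
Posterior mean ≈ 6.70, SD ≈ 4.42; a Normal approximation gives roughly [-1.96, 15.35].
Exact: lower = 2.40; upper = 17.76.

[2.40, 17.76]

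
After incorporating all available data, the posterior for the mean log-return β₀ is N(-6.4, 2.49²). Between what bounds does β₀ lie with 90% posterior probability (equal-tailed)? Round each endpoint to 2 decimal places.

The posterior is symmetric, so the 90% equal-tailed interval is β₀ = -6.4 ± z·2.49 with z = 1.645.
Half-width: 1.645 × 2.49 = 4.10.
-6.4 − 4.10 = -10.50; -6.4 + 4.10 = -2.30.

[-10.50, -2.30]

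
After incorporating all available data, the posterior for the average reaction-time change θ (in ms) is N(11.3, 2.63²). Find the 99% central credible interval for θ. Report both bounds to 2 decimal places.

[4.53, 18.07]

The posterior is symmetric, so the 99% equal-tailed interval is θ = 11.3 ± z·2.63 with z = 2.576.
Half-width: 2.576 × 2.63 = 6.77.
11.3 − 6.77 = 4.53; 11.3 + 6.77 = 18.07.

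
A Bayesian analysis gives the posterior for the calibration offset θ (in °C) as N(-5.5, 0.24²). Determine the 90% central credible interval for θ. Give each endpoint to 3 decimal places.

[-5.895, -5.105]

The posterior is symmetric, so the 90% equal-tailed interval is θ = -5.5 ± z·0.24 with z = 1.645.
Half-width: 1.645 × 0.24 = 0.395.
-5.5 − 0.395 = -5.895; -5.5 + 0.395 = -5.105.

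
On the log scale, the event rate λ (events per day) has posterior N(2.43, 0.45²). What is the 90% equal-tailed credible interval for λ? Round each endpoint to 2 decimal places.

[5.42, 23.81]

On the log scale the 90% interval is 2.43 ± 1.645 × 0.45 = [1.6898, 3.1702].
Exponentiate: [e^1.6898, e^3.1702] = [5.42, 23.81].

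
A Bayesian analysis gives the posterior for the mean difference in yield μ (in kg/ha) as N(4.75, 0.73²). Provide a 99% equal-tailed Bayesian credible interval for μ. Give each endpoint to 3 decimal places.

The posterior is symmetric, so the 99% equal-tailed interval is μ = 4.75 ± z·0.73 with z = 2.576.
Half-width: 2.576 × 0.73 = 1.880.
4.75 − 1.880 = 2.870; 4.75 + 1.880 = 6.630.

[2.870, 6.630]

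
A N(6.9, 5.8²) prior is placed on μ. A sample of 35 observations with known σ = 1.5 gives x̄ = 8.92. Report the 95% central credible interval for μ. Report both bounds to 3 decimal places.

Posterior precision = 1/5.8² + 35/1.5² = 0.0297 + 15.5556 = 15.5853, so posterior SD = 0.2533.
Posterior mean = (6.9/5.8² + 35·8.92/1.5²) / 15.5853 = 8.9161.
Interval: 8.9161 ± 1.960 × 0.2533 → [8.420, 9.413].

[8.420, 9.413]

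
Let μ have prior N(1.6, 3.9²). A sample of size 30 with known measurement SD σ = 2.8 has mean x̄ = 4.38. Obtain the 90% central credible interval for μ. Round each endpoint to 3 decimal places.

Posterior precision = 1/3.9² + 30/2.8² = 0.0657 + 3.8265 = 3.8923, so posterior SD = 0.5069.
Posterior mean = (1.6/3.9² + 30·4.38/2.8²) / 3.8923 = 4.3330.
Interval: 4.3330 ± 1.645 × 0.5069 → [3.499, 5.167].

[3.499, 5.167]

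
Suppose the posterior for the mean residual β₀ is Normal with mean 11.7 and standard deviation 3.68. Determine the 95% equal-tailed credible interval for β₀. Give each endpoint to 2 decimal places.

The posterior is symmetric, so the 95% equal-tailed interval is β₀ = 11.7 ± z·3.68 with z = 1.960.
Half-width: 1.960 × 3.68 = 7.21.
11.7 − 7.21 = 4.49; 11.7 + 7.21 = 18.91.

[4.49, 18.91]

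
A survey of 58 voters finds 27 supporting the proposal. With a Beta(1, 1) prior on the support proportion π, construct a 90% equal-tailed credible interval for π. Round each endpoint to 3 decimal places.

[0.362, 0.572]

Posterior: Beta(1+27, 1+31) = Beta(28, 32).
Equal-tailed 90% interval: the 0.05 and 0.95 quantiles of Beta(28, 32).
Posterior mean ≈ 0.467, SD ≈ 0.064; a Normal approximation gives roughly [0.362, 0.572].
Exact: F⁻¹(0.05) = 0.362; F⁻¹(0.95) = 0.572.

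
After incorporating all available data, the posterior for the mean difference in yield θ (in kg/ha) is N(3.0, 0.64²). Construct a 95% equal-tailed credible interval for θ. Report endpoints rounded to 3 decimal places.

[1.746, 4.254]

The posterior is symmetric, so the 95% equal-tailed interval is θ = 3.0 ± z·0.64 with z = 1.960.
Half-width: 1.960 × 0.64 = 1.254.
3.0 − 1.254 = 1.746; 3.0 + 1.254 = 4.254.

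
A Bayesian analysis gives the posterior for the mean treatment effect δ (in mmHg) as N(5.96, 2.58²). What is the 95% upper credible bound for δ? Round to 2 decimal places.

Need U with P(δ ≤ U) = 0.95: U = 5.96 + z_{0.05}·2.58.
z = 1.645; U = 5.96 + 1.645 × 2.58 = 10.20.

10.20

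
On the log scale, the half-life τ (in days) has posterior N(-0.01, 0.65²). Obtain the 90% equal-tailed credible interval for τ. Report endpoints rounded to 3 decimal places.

On the log scale the 90% interval is -0.01 ± 1.645 × 0.65 = [-1.0792, 1.0592].
Exponentiate: [e^-1.0792, e^1.0592] = [0.340, 2.884].

[0.340, 2.884]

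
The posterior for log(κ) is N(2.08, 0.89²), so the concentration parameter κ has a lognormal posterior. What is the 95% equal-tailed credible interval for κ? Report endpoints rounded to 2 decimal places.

[1.40, 45.80]

On the log scale the 95% interval is 2.08 ± 1.960 × 0.89 = [0.3356, 3.8244].
Exponentiate: [e^0.3356, e^3.8244] = [1.40, 45.80].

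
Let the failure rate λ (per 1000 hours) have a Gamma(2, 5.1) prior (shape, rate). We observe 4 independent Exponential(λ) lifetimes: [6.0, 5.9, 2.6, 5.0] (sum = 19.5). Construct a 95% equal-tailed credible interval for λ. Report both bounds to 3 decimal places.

Posterior: Gamma(2+4, 5.1+19.5) = Gamma(6, 24.6) (shape, rate).
Equal-tailed 95% interval: Gamma(6, 24.6) quantiles at 0.025 and 0.975.
Posterior mean ≈ 0.244, SD ≈ 0.100; a Normal approximation gives roughly [0.049, 0.439].
Exact: lower = 0.090; upper = 0.474.

[0.090, 0.474]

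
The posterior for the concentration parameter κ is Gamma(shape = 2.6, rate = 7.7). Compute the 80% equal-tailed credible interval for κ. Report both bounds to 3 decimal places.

Posterior: Gamma(shape 2.6, rate 7.7).
Equal-tailed 80% interval: Gamma(2.6, 7.7) quantiles at 0.1 and 0.9.
Posterior mean ≈ 0.338, SD ≈ 0.209; a Normal approximation gives roughly [0.069, 0.606].
Exact: lower = 0.112; upper = 0.618.

[0.112, 0.618]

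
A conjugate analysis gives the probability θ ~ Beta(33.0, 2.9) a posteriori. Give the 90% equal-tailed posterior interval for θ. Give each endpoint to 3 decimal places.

[0.834, 0.978]

Posterior: Beta(33.0, 2.9).
Equal-tailed 90% interval: the 0.05 and 0.95 quantiles of Beta(33.0, 2.9).
Posterior mean ≈ 0.919, SD ≈ 0.045; a Normal approximation gives roughly [0.845, 0.993].
Exact: F⁻¹(0.05) = 0.834; F⁻¹(0.95) = 0.978.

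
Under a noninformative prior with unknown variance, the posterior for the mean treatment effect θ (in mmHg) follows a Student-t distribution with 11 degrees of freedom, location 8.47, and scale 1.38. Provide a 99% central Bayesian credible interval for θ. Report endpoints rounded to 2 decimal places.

[4.18, 12.76]

The t_11 distribution is symmetric; the 99% interval is 8.47 ± t·1.38 with t_{0.995,11} = 3.106.
Half-width: 3.106 × 1.38 = 4.29.
8.47 − 4.29 = 4.18; 8.47 + 4.29 = 12.76.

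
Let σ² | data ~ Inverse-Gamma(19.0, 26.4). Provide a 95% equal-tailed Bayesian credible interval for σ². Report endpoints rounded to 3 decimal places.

Inverse-Gamma(19.0, 26.4) quantiles: F⁻¹(0.025) and F⁻¹(0.975).
Equivalently, 1/σ² ~ Gamma(19.0, rate = 26.4); invert its 0.975 and 0.025 quantiles.
Posterior mean ≈ 1.467, SD ≈ 0.356; a Normal approximation gives roughly [0.769, 2.164].
Exact: lower = 0.928; upper = 2.308.

[0.928, 2.308]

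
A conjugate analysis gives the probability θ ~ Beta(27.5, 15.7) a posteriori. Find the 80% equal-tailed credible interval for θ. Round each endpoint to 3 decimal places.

[0.542, 0.728]

Posterior: Beta(27.5, 15.7).
Equal-tailed 80% interval: the 0.1 and 0.9 quantiles of Beta(27.5, 15.7).
Posterior mean ≈ 0.637, SD ≈ 0.072; a Normal approximation gives roughly [0.544, 0.729].
Exact: F⁻¹(0.1) = 0.542; F⁻¹(0.9) = 0.728.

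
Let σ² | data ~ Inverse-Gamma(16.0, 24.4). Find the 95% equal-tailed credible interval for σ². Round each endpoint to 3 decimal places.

Inverse-Gamma(16.0, 24.4) quantiles: F⁻¹(0.025) and F⁻¹(0.975).
Equivalently, 1/σ² ~ Gamma(16.0, rate = 24.4); invert its 0.975 and 0.025 quantiles.
Posterior mean ≈ 1.627, SD ≈ 0.435; a Normal approximation gives roughly [0.775, 2.479].
Exact: lower = 0.986; upper = 2.668.

[0.986, 2.668]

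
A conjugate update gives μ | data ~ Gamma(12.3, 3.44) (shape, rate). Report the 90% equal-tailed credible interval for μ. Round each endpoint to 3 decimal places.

[2.079, 5.401]

Posterior: Gamma(shape 12.3, rate 3.44).
Equal-tailed 90% interval: Gamma(12.3, 3.44) quantiles at 0.05 and 0.95.
Posterior mean ≈ 3.576, SD ≈ 1.020; a Normal approximation gives roughly [1.899, 5.253].
Exact: lower = 2.079; upper = 5.401.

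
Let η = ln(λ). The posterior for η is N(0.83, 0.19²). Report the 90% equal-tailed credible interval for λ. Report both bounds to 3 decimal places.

[1.678, 3.135]

On the log scale the 90% interval is 0.83 ± 1.645 × 0.19 = [0.5175, 1.1425].
Exponentiate: [e^0.5175, e^1.1425] = [1.678, 3.135].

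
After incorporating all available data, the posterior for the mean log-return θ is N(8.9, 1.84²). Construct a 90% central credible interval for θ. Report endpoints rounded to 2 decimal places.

[5.87, 11.93]

The posterior is symmetric, so the 90% equal-tailed interval is θ = 8.9 ± z·1.84 with z = 1.645.
Half-width: 1.645 × 1.84 = 3.03.
8.9 − 3.03 = 5.87; 8.9 + 3.03 = 11.93.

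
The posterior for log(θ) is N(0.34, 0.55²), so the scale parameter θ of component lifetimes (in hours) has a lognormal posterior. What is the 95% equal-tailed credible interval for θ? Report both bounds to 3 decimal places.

[0.478, 4.129]

On the log scale the 95% interval is 0.34 ± 1.960 × 0.55 = [-0.7380, 1.4180].
Exponentiate: [e^-0.7380, e^1.4180] = [0.478, 4.129].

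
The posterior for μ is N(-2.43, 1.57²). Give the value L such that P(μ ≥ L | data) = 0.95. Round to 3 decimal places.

-5.012

Need L with P(μ ≥ L) = 0.95: L = -2.43 − z_{0.05}·1.57.
z = 1.645; L = -2.43 − 1.645 × 1.57 = -5.012.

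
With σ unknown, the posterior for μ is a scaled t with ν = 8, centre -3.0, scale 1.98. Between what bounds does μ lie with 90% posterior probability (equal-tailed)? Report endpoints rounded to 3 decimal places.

[-6.682, 0.682]

The t_8 distribution is symmetric; the 90% interval is -3.0 ± t·1.98 with t_{0.95,8} = 1.860.
Half-width: 1.860 × 1.98 = 3.682.
-3.0 − 3.682 = -6.682; -3.0 + 3.682 = 0.682.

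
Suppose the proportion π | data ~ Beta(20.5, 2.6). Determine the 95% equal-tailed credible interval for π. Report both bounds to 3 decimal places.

Posterior: Beta(20.5, 2.6).
Equal-tailed 95% interval: the 0.025 and 0.975 quantiles of Beta(20.5, 2.6).
Posterior mean ≈ 0.887, SD ≈ 0.064; a Normal approximation gives roughly [0.761, 1.014].
Exact: F⁻¹(0.025) = 0.734; F⁻¹(0.975) = 0.979.

[0.734, 0.979]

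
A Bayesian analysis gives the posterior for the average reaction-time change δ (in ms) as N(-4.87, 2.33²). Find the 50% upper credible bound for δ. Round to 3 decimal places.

-4.870

Need U with P(δ ≤ U) = 0.50: U = -4.87 + z_{0.5}·2.33.
z = 0.000; U = -4.87 + 0.000 × 2.33 = -4.870.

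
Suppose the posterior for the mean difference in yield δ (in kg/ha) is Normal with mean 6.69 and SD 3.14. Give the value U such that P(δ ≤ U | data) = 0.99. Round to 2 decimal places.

Need U with P(δ ≤ U) = 0.99: U = 6.69 + z_{0.01}·3.14.
z = 2.326; U = 6.69 + 2.326 × 3.14 = 13.99.

13.99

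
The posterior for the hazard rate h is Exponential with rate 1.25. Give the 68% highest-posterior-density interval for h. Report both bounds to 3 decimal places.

[0.000, 0.912]

The exponential density is strictly decreasing on [0, ∞), so the HPD interval is anchored at 0: [0, q] with P(h ≤ q) = 0.68.
q = −ln(1 − 0.68) / 1.25 = 1.1394 / 1.25 = 0.912.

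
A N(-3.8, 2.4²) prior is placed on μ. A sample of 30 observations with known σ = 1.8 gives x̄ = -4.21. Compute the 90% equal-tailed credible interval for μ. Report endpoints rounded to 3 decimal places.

Posterior precision = 1/2.4² + 30/1.8² = 0.1736 + 9.2593 = 9.4329, so posterior SD = 0.3256.
Posterior mean = (-3.8/2.4² + 30·-4.21/1.8²) / 9.4329 = -4.2025.
Interval: -4.2025 ± 1.645 × 0.3256 → [-4.738, -3.667].

[-4.738, -3.667]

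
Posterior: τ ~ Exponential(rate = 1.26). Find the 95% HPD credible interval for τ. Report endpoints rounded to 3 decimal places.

[0.000, 2.378]

The exponential density is strictly decreasing on [0, ∞), so the HPD interval is anchored at 0: [0, q] with P(τ ≤ q) = 0.95.
q = −ln(1 − 0.95) / 1.26 = 2.9957 / 1.26 = 2.378.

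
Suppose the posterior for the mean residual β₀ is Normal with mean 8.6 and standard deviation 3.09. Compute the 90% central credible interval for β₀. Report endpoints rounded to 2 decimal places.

[3.52, 13.68]

The posterior is symmetric, so the 90% equal-tailed interval is β₀ = 8.6 ± z·3.09 with z = 1.645.
Half-width: 1.645 × 3.09 = 5.08.
8.6 − 5.08 = 3.52; 8.6 + 5.08 = 13.68.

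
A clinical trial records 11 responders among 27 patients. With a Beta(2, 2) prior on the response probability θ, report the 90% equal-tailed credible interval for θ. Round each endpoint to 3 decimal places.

[0.279, 0.566]

Posterior: Beta(2+11, 2+16) = Beta(13, 18).
Equal-tailed 90% interval: the 0.05 and 0.95 quantiles of Beta(13, 18).
Posterior mean ≈ 0.419, SD ≈ 0.087; a Normal approximation gives roughly [0.276, 0.563].
Exact: F⁻¹(0.05) = 0.279; F⁻¹(0.95) = 0.566.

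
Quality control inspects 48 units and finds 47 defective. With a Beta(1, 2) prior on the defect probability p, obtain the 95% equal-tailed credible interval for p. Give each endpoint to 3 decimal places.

Posterior: Beta(1+47, 2+1) = Beta(48, 3).
Equal-tailed 95% interval: the 0.025 and 0.975 quantiles of Beta(48, 3).
Posterior mean ≈ 0.941, SD ≈ 0.033; a Normal approximation gives roughly [0.877, 1.005].
Exact: F⁻¹(0.025) = 0.863; F⁻¹(0.975) = 0.987.

[0.863, 0.987]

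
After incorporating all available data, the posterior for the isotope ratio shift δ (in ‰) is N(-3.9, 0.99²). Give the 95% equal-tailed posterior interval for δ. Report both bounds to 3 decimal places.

The posterior is symmetric, so the 95% equal-tailed interval is δ = -3.9 ± z·0.99 with z = 1.960.
Half-width: 1.960 × 0.99 = 1.940.
-3.9 − 1.940 = -5.840; -3.9 + 1.940 = -1.960.

[-5.840, -1.960]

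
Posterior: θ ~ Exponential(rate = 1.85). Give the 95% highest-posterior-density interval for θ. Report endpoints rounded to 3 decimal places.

[0.000, 1.619]

The exponential density is strictly decreasing on [0, ∞), so the HPD interval is anchored at 0: [0, q] with P(θ ≤ q) = 0.95.
q = −ln(1 − 0.95) / 1.85 = 2.9957 / 1.85 = 1.619.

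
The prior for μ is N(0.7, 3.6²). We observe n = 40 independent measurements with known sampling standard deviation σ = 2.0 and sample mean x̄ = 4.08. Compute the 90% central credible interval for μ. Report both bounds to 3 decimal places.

Posterior precision = 1/3.6² + 40/2.0² = 0.0772 + 10.0000 = 10.0772, so posterior SD = 0.3150.
Posterior mean = (0.7/3.6² + 40·4.08/2.0²) / 10.0772 = 4.0541.
Interval: 4.0541 ± 1.645 × 0.3150 → [3.536, 4.572].

[3.536, 4.572]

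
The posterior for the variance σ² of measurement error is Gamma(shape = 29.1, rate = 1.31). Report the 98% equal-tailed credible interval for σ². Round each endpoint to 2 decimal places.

[13.77, 32.90]

Posterior: Gamma(shape 29.1, rate 1.31).
Equal-tailed 98% interval: Gamma(29.1, 1.31) quantiles at 0.01 and 0.99.
Posterior mean ≈ 22.21, SD ≈ 4.12; a Normal approximation gives roughly [12.63, 31.79].
Exact: lower = 13.77; upper = 32.90.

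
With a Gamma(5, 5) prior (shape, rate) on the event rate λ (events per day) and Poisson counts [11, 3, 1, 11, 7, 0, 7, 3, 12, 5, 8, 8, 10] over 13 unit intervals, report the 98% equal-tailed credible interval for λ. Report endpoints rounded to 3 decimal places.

[3.905, 6.369]

Posterior: Gamma(5+86, 5+13) = Gamma(91, 18) (shape, rate).
Equal-tailed 98% interval: Gamma(91, 18) quantiles at 0.01 and 0.99.
Posterior mean ≈ 5.056, SD ≈ 0.530; a Normal approximation gives roughly [3.823, 6.288].
Exact: lower = 3.905; upper = 6.369.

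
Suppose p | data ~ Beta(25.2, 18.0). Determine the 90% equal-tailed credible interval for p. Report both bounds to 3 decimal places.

Posterior: Beta(25.2, 18.0).
Equal-tailed 90% interval: the 0.05 and 0.95 quantiles of Beta(25.2, 18.0).
Posterior mean ≈ 0.583, SD ≈ 0.074; a Normal approximation gives roughly [0.461, 0.705].
Exact: F⁻¹(0.05) = 0.459; F⁻¹(0.95) = 0.703.

[0.459, 0.703]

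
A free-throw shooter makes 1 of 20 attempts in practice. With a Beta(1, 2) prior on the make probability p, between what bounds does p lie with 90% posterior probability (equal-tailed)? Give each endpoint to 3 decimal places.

[0.016, 0.198]

Posterior: Beta(1+1, 2+19) = Beta(2, 21).
Equal-tailed 90% interval: the 0.05 and 0.95 quantiles of Beta(2, 21).
Posterior mean ≈ 0.087, SD ≈ 0.058; a Normal approximation gives roughly [-0.008, 0.182].
Exact: F⁻¹(0.05) = 0.016; F⁻¹(0.95) = 0.198.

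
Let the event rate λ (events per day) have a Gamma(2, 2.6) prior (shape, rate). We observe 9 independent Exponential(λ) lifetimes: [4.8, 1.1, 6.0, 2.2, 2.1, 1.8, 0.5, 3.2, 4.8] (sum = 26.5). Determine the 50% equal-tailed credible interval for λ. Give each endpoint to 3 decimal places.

Posterior: Gamma(2+9, 2.6+26.5) = Gamma(11, 29.1) (shape, rate).
Equal-tailed 50% interval: Gamma(11, 29.1) quantiles at 0.25 and 0.75.
Posterior mean ≈ 0.378, SD ≈ 0.114; a Normal approximation gives roughly [0.301, 0.455].
Exact: lower = 0.296; upper = 0.447.

[0.296, 0.447]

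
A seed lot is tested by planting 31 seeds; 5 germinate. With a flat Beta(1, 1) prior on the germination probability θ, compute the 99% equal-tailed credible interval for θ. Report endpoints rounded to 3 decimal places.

Posterior: Beta(1+5, 1+26) = Beta(6, 27).
Equal-tailed 99% interval: the 0.005 and 0.995 quantiles of Beta(6, 27).
Posterior mean ≈ 0.182, SD ≈ 0.066; a Normal approximation gives roughly [0.011, 0.352].
Exact: F⁻¹(0.005) = 0.051; F⁻¹(0.995) = 0.383.

[0.051, 0.383]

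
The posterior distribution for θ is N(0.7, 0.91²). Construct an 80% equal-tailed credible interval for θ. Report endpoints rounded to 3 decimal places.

The posterior is symmetric, so the 80% equal-tailed interval is θ = 0.7 ± z·0.91 with z = 1.282.
Half-width: 1.282 × 0.91 = 1.166.
0.7 − 1.166 = -0.466; 0.7 + 1.166 = 1.866.

[-0.466, 1.866]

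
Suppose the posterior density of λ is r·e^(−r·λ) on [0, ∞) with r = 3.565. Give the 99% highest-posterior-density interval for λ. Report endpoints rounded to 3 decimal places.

[0.000, 1.292]

The exponential density is strictly decreasing on [0, ∞), so the HPD interval is anchored at 0: [0, q] with P(λ ≤ q) = 0.99.
q = −ln(1 − 0.99) / 3.565 = 4.6052 / 3.565 = 1.292.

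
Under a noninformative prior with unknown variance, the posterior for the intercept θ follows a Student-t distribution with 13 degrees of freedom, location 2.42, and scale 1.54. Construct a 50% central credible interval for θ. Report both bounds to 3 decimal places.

The t_13 distribution is symmetric; the 50% interval is 2.42 ± t·1.54 with t_{0.75,13} = 0.694.
Half-width: 0.694 × 1.54 = 1.068.
2.42 − 1.068 = 1.352; 2.42 + 1.068 = 3.488.

[1.352, 3.488]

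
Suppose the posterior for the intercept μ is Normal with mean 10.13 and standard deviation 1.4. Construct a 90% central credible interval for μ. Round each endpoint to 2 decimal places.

The posterior is symmetric, so the 90% equal-tailed interval is μ = 10.13 ± z·1.4 with z = 1.645.
Half-width: 1.645 × 1.4 = 2.30.
10.13 − 2.30 = 7.83; 10.13 + 2.30 = 12.43.

[7.83, 12.43]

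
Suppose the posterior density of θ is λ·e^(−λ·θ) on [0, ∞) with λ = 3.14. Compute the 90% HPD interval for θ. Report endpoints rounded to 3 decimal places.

The exponential density is strictly decreasing on [0, ∞), so the HPD interval is anchored at 0: [0, q] with P(θ ≤ q) = 0.90.
q = −ln(1 − 0.90) / 3.14 = 2.3026 / 3.14 = 0.733.

[0.000, 0.733]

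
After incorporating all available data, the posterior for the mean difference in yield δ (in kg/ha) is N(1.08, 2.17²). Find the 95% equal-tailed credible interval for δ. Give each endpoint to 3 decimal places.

The posterior is symmetric, so the 95% equal-tailed interval is δ = 1.08 ± z·2.17 with z = 1.960.
Half-width: 1.960 × 2.17 = 4.253.
1.08 − 4.253 = -3.173; 1.08 + 4.253 = 5.333.

[-3.173, 5.333]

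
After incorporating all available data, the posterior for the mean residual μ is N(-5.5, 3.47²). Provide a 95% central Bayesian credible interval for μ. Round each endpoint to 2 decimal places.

The posterior is symmetric, so the 95% equal-tailed interval is μ = -5.5 ± z·3.47 with z = 1.960.
Half-width: 1.960 × 3.47 = 6.80.
-5.5 − 6.80 = -12.30; -5.5 + 6.80 = 1.30.

[-12.30, 1.30]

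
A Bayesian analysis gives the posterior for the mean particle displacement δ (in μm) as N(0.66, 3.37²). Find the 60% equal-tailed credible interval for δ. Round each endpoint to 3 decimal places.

[-2.176, 3.496]

The posterior is symmetric, so the 60% equal-tailed interval is δ = 0.66 ± z·3.37 with z = 0.842.
Half-width: 0.842 × 3.37 = 2.836.
0.66 − 2.836 = -2.176; 0.66 + 2.836 = 3.496.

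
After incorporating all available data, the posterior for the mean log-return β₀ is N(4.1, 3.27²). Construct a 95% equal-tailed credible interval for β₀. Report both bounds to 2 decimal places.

[-2.31, 10.51]

The posterior is symmetric, so the 95% equal-tailed interval is β₀ = 4.1 ± z·3.27 with z = 1.960.
Half-width: 1.960 × 3.27 = 6.41.
4.1 − 6.41 = -2.31; 4.1 + 6.41 = 10.51.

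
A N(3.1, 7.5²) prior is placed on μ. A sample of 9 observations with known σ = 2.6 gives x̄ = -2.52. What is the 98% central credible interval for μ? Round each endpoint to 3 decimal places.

[-4.449, -0.443]

Posterior precision = 1/7.5² + 9/2.6² = 0.0178 + 1.3314 = 1.3491, so posterior SD = 0.8609.
Posterior mean = (3.1/7.5² + 9·-2.52/2.6²) / 1.3491 = -2.4459.
Interval: -2.4459 ± 2.326 × 0.8609 → [-4.449, -0.443].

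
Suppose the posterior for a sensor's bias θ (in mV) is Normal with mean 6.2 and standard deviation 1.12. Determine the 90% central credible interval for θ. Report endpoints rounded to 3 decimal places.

The posterior is symmetric, so the 90% equal-tailed interval is θ = 6.2 ± z·1.12 with z = 1.645.
Half-width: 1.645 × 1.12 = 1.842.
6.2 − 1.842 = 4.358; 6.2 + 1.842 = 8.042.

[4.358, 8.042]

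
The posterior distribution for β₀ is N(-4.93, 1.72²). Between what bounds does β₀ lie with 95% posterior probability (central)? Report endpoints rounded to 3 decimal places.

The posterior is symmetric, so the 95% equal-tailed interval is β₀ = -4.93 ± z·1.72 with z = 1.960.
Half-width: 1.960 × 1.72 = 3.371.
-4.93 − 3.371 = -8.301; -4.93 + 3.371 = -1.559.

[-8.301, -1.559]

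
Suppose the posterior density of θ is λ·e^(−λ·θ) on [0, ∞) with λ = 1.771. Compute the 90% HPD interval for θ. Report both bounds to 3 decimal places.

[0.000, 1.300]

The exponential density is strictly decreasing on [0, ∞), so the HPD interval is anchored at 0: [0, q] with P(θ ≤ q) = 0.90.
q = −ln(1 − 0.90) / 1.771 = 2.3026 / 1.771 = 1.300.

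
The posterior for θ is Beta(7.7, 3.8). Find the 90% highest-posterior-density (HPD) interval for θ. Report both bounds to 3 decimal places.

[0.458, 0.889]

The posterior is unimodal and skewed, so the HPD interval has equal density at both endpoints and is the shortest 90% interval.
Solving f(0.458) = f(0.889) with F(0.889) − F(0.458) = 0.90 gives [0.458, 0.889].
For comparison, the equal-tailed interval is [0.434, 0.870]; the HPD is narrower and shifted toward the mode.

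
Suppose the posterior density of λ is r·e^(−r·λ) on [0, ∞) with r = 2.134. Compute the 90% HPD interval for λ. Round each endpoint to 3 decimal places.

The exponential density is strictly decreasing on [0, ∞), so the HPD interval is anchored at 0: [0, q] with P(λ ≤ q) = 0.90.
q = −ln(1 − 0.90) / 2.134 = 2.3026 / 2.134 = 1.079.

[0.000, 1.079]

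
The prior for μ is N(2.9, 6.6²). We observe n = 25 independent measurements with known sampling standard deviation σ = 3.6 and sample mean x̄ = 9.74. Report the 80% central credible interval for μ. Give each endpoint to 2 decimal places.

Posterior precision = 1/6.6² + 25/3.6² = 0.0230 + 1.9290 = 1.9520, so posterior SD = 0.7158.
Posterior mean = (2.9/6.6² + 25·9.74/3.6²) / 1.9520 = 9.6596.
Interval: 9.6596 ± 1.282 × 0.7158 → [8.74, 10.58].

[8.74, 10.58]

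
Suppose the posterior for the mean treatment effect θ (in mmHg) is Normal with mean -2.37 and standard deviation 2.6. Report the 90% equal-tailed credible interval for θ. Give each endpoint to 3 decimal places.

The posterior is symmetric, so the 90% equal-tailed interval is θ = -2.37 ± z·2.6 with z = 1.645.
Half-width: 1.645 × 2.6 = 4.277.
-2.37 − 4.277 = -6.647; -2.37 + 4.277 = 1.907.

[-6.647, 1.907]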